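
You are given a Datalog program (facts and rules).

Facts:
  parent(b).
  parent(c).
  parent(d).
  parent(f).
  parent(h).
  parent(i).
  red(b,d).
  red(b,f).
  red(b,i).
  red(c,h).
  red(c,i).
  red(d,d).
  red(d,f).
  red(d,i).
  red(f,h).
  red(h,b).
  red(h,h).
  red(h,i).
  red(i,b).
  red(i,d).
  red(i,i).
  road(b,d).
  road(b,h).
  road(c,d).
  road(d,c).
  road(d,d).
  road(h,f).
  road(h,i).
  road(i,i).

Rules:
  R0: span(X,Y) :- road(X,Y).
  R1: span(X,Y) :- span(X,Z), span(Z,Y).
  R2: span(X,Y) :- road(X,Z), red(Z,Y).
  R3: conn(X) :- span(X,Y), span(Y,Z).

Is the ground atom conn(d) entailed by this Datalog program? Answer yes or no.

yes

round 1: derive span(b,d) via R0 from road(b,d)
round 1: derive span(b,h) via R0 from road(b,h)
round 1: derive span(c,d) via R0 from road(c,d)
round 1: derive span(d,c) via R0 from road(d,c)
round 1: derive span(d,d) via R0 from road(d,d)
round 1: derive span(h,f) via R0 from road(h,f)
round 1: derive span(h,i) via R0 from road(h,i)
round 1: derive span(i,i) via R0 from road(i,i)
round 1: derive span(b,b) via R2 from road(b,h), red(h,b)
round 1: derive span(b,f) via R2 from road(b,d), red(d,f)
round 1: derive span(b,i) via R2 from road(b,d), red(d,i)
round 1: derive span(c,f) via R2 from road(c,d), red(d,f)
round 1: derive span(c,i) via R2 from road(c,d), red(d,i)
round 1: derive span(d,f) via R2 from road(d,d), red(d,f)
round 1: derive span(d,h) via R2 from road(d,c), red(c,h)
round 1: derive span(d,i) via R2 from road(d,c), red(c,i)
round 1: derive span(h,b) via R2 from road(h,i), red(i,b)
round 1: derive span(h,d) via R2 from road(h,i), red(i,d)
round 1: derive span(h,h) via R2 from road(h,f), red(f,h)
round 1: derive span(i,b) via R2 from road(i,i), red(i,b)
round 1: derive span(i,d) via R2 from road(i,i), red(i,d)
round 2: derive span(b,c) via R1 from span(b,d), span(d,c)
round 2: derive span(c,b) via R1 from span(c,i), span(i,b)
round 2: derive span(c,c) via R1 from span(c,d), span(d,c)
round 2: derive span(c,h) via R1 from span(c,d), span(d,h)
round 2: derive span(d,b) via R1 from span(d,h), span(h,b)
round 2: derive span(h,c) via R1 from span(h,d), span(d,c)
round 2: derive span(i,c) via R1 from span(i,d), span(d,c)
round 2: derive span(i,f) via R1 from span(i,b), span(b,f)
round 2: derive span(i,h) via R1 from span(i,b), span(b,h)
round 2: derive conn(b) via R3 from span(b,b), span(b,b)
round 2: derive conn(c) via R3 from span(c,d), span(d,c)
round 2: derive conn(d) via R3 from span(d,c), span(c,d)
round 2: derive conn(h) via R3 from span(h,b), span(b,b)
round 2: derive conn(i) via R3 from span(i,b), span(b,b)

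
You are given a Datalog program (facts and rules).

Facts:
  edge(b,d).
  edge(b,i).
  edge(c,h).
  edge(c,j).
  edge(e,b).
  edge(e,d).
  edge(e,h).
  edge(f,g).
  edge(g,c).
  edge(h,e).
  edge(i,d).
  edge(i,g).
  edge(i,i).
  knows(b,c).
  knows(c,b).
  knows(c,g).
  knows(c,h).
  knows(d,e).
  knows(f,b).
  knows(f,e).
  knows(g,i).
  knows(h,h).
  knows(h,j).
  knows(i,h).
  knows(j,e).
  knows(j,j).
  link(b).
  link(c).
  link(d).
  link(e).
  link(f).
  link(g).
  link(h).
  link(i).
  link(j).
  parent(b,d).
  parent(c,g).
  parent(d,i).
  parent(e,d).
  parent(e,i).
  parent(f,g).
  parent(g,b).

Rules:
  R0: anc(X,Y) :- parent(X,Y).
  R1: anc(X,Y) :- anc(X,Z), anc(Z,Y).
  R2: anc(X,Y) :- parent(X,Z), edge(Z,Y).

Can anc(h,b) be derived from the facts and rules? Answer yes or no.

round 1: derive anc(b,d) via R0 from parent(b,d)
round 1: derive anc(c,g) via R0 from parent(c,g)
round 1: derive anc(d,i) via R0 from parent(d,i)
round 1: derive anc(e,d) via R0 from parent(e,d)
round 1: derive anc(e,i) via R0 from parent(e,i)
round 1: derive anc(f,g) via R0 from parent(f,g)
round 1: derive anc(g,b) via R0 from parent(g,b)
round 1: derive anc(c,c) via R2 from parent(c,g), edge(g,c)
round 1: derive anc(d,d) via R2 from parent(d,i), edge(i,d)
round 1: derive anc(d,g) via R2 from parent(d,i), edge(i,g)
round 1: derive anc(e,g) via R2 from parent(e,i), edge(i,g)
round 1: derive anc(f,c) via R2 from parent(f,g), edge(g,c)
round 1: derive anc(g,d) via R2 from parent(g,b), edge(b,d)
round 1: derive anc(g,i) via R2 from parent(g,b), edge(b,i)
round 2: derive anc(b,g) via R1 from anc(b,d), anc(d,g)
round 2: derive anc(b,i) via R1 from anc(b,d), anc(d,i)
round 2: derive anc(c,b) via R1 from anc(c,g), anc(g,b)
round 2: derive anc(c,d) via R1 from anc(c,g), anc(g,d)
round 2: derive anc(c,i) via R1 from anc(c,g), anc(g,i)
round 2: derive anc(d,b) via R1 from anc(d,g), anc(g,b)
round 2: derive anc(e,b) via R1 from anc(e,g), anc(g,b)
round 2: derive anc(f,b) via R1 from anc(f,g), anc(g,b)
round 2: derive anc(f,d) via R1 from anc(f,g), anc(g,d)
round 2: derive anc(f,i) via R1 from anc(f,g), anc(g,i)
round 2: derive anc(g,g) via R1 from anc(g,d), anc(d,g)
round 3: derive anc(b,b) via R1 from anc(b,d), anc(d,b)

no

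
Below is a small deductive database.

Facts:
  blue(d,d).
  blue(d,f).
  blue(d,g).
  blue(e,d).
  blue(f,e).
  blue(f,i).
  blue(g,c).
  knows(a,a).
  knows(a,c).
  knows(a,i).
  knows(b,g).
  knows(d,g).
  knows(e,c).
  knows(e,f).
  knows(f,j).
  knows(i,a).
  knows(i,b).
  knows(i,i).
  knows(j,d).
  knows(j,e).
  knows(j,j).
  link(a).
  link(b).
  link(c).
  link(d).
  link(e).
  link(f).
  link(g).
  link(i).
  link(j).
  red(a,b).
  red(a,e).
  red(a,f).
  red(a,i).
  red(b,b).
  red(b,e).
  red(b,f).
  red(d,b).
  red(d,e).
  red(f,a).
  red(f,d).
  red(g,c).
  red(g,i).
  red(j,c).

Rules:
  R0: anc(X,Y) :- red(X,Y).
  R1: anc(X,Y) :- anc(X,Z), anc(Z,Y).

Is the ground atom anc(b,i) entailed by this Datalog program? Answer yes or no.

round 1: derive anc(a,b) via R0 from red(a,b)
round 1: derive anc(a,e) via R0 from red(a,e)
round 1: derive anc(a,f) via R0 from red(a,f)
round 1: derive anc(a,i) via R0 from red(a,i)
round 1: derive anc(b,b) via R0 from red(b,b)
round 1: derive anc(b,e) via R0 from red(b,e)
round 1: derive anc(b,f) via R0 from red(b,f)
round 1: derive anc(d,b) via R0 from red(d,b)
round 1: derive anc(d,e) via R0 from red(d,e)
round 1: derive anc(f,a) via R0 from red(f,a)
round 1: derive anc(f,d) via R0 from red(f,d)
round 1: derive anc(g,c) via R0 from red(g,c)
round 1: derive anc(g,i) via R0 from red(g,i)
round 1: derive anc(j,c) via R0 from red(j,c)
round 2: derive anc(a,a) via R1 from anc(a,f), anc(f,a)
round 2: derive anc(a,d) via R1 from anc(a,f), anc(f,d)
round 2: derive anc(b,a) via R1 from anc(b,f), anc(f,a)
round 2: derive anc(b,d) via R1 from anc(b,f), anc(f,d)
round 2: derive anc(d,f) via R1 from anc(d,b), anc(b,f)
round 2: derive anc(f,b) via R1 from anc(f,a), anc(a,b)
round 2: derive anc(f,e) via R1 from anc(f,a), anc(a,e)
round 2: derive anc(f,f) via R1 from anc(f,a), anc(a,f)
round 2: derive anc(f,i) via R1 from anc(f,a), anc(a,i)
round 3: derive anc(b,i) via R1 from anc(b,a), anc(a,i)
round 3: derive anc(d,a) via R1 from anc(d,b), anc(b,a)
round 3: derive anc(d,d) via R1 from anc(d,b), anc(b,d)
round 3: derive anc(d,i) via R1 from anc(d,f), anc(f,i)

yes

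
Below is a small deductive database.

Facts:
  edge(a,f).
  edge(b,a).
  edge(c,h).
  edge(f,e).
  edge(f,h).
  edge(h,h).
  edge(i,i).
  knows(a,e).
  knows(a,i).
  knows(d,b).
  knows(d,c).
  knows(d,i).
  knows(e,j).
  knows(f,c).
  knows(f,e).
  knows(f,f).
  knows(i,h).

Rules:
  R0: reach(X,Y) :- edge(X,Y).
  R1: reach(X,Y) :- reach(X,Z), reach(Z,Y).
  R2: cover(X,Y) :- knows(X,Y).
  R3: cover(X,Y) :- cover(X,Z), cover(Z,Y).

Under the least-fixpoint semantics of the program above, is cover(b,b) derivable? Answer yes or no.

round 1: derive cover(a,e) via R2 from knows(a,e)
round 1: derive cover(a,i) via R2 from knows(a,i)
round 1: derive cover(d,b) via R2 from knows(d,b)
round 1: derive cover(d,c) via R2 from knows(d,c)
round 1: derive cover(d,i) via R2 from knows(d,i)
round 1: derive cover(e,j) via R2 from knows(e,j)
round 1: derive cover(f,c) via R2 from knows(f,c)
round 1: derive cover(f,e) via R2 from knows(f,e)
round 1: derive cover(f,f) via R2 from knows(f,f)
round 1: derive cover(i,h) via R2 from knows(i,h)
round 2: derive cover(a,h) via R3 from cover(a,i), cover(i,h)
round 2: derive cover(a,j) via R3 from cover(a,e), cover(e,j)
round 2: derive cover(d,h) via R3 from cover(d,i), cover(i,h)
round 2: derive cover(f,j) via R3 from cover(f,e), cover(e,j)

no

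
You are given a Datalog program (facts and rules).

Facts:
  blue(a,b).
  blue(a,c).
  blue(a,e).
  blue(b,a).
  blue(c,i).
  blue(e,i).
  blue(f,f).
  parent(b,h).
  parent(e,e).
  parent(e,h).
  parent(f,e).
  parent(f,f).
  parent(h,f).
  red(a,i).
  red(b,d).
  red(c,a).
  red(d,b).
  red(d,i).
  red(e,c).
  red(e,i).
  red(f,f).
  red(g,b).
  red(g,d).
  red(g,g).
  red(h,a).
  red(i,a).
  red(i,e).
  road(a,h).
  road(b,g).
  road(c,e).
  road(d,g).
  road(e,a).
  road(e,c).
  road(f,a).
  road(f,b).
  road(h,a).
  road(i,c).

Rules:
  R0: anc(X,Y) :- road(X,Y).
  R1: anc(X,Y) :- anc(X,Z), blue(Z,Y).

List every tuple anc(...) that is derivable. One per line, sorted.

anc(a,h)
anc(b,g)
anc(c,e)
anc(c,i)
anc(d,g)
anc(e,a)
anc(e,b)
anc(e,c)
anc(e,e)
anc(e,i)
anc(f,a)
anc(f,b)
anc(f,c)
anc(f,e)
anc(f,i)
anc(h,a)
anc(h,b)
anc(h,c)
anc(h,e)
anc(h,i)
anc(i,c)
anc(i,i)

round 1: derive anc(a,h) via R0 from road(a,h)
round 1: derive anc(b,g) via R0 from road(b,g)
round 1: derive anc(c,e) via R0 from road(c,e)
round 1: derive anc(d,g) via R0 from road(d,g)
round 1: derive anc(e,a) via R0 from road(e,a)
round 1: derive anc(e,c) via R0 from road(e,c)
round 1: derive anc(f,a) via R0 from road(f,a)
round 1: derive anc(f,b) via R0 from road(f,b)
round 1: derive anc(h,a) via R0 from road(h,a)
round 1: derive anc(i,c) via R0 from road(i,c)
round 2: derive anc(c,i) via R1 from anc(c,e), blue(e,i)
round 2: derive anc(e,b) via R1 from anc(e,a), blue(a,b)
round 2: derive anc(e,e) via R1 from anc(e,a), blue(a,e)
round 2: derive anc(e,i) via R1 from anc(e,c), blue(c,i)
round 2: derive anc(f,c) via R1 from anc(f,a), blue(a,c)
round 2: derive anc(f,e) via R1 from anc(f,a), blue(a,e)
round 2: derive anc(h,b) via R1 from anc(h,a), blue(a,b)
round 2: derive anc(h,c) via R1 from anc(h,a), blue(a,c)
round 2: derive anc(h,e) via R1 from anc(h,a), blue(a,e)
round 2: derive anc(i,i) via R1 from anc(i,c), blue(c,i)
round 3: derive anc(f,i) via R1 from anc(f,c), blue(c,i)
round 3: derive anc(h,i) via R1 from anc(h,c), blue(c,i)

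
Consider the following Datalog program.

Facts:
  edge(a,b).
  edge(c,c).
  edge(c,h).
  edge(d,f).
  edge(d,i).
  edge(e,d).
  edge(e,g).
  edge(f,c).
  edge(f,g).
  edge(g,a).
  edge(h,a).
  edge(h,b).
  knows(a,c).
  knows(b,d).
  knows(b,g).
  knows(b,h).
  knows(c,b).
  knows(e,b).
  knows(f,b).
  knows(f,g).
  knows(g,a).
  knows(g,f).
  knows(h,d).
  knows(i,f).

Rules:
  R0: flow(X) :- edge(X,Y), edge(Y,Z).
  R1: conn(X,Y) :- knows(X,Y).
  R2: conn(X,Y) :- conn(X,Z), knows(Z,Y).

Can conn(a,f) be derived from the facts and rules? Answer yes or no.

round 1: derive conn(a,c) via R1 from knows(a,c)
round 1: derive conn(b,d) via R1 from knows(b,d)
round 1: derive conn(b,g) via R1 from knows(b,g)
round 1: derive conn(b,h) via R1 from knows(b,h)
round 1: derive conn(c,b) via R1 from knows(c,b)
round 1: derive conn(e,b) via R1 from knows(e,b)
round 1: derive conn(f,b) via R1 from knows(f,b)
round 1: derive conn(f,g) via R1 from knows(f,g)
round 1: derive conn(g,a) via R1 from knows(g,a)
round 1: derive conn(g,f) via R1 from knows(g,f)
round 1: derive conn(h,d) via R1 from knows(h,d)
round 1: derive conn(i,f) via R1 from knows(i,f)
round 2: derive conn(a,b) via R2 from conn(a,c), knows(c,b)
round 2: derive conn(b,a) via R2 from conn(b,g), knows(g,a)
round 2: derive conn(b,f) via R2 from conn(b,g), knows(g,f)
round 2: derive conn(c,d) via R2 from conn(c,b), knows(b,d)
round 2: derive conn(c,g) via R2 from conn(c,b), knows(b,g)
round 2: derive conn(c,h) via R2 from conn(c,b), knows(b,h)
round 2: derive conn(e,d) via R2 from conn(e,b), knows(b,d)
round 2: derive conn(e,g) via R2 from conn(e,b), knows(b,g)
round 2: derive conn(e,h) via R2 from conn(e,b), knows(b,h)
round 2: derive conn(f,a) via R2 from conn(f,g), knows(g,a)
round 2: derive conn(f,d) via R2 from conn(f,b), knows(b,d)
round 2: derive conn(f,f) via R2 from conn(f,g), knows(g,f)
round 2: derive conn(f,h) via R2 from conn(f,b), knows(b,h)
round 2: derive conn(g,b) via R2 from conn(g,f), knows(f,b)
round 2: derive conn(g,c) via R2 from conn(g,a), knows(a,c)
round 2: derive conn(g,g) via R2 from conn(g,f), knows(f,g)
round 2: derive conn(i,b) via R2 from conn(i,f), knows(f,b)
round 2: derive conn(i,g) via R2 from conn(i,f), knows(f,g)
round 3: derive conn(a,d) via R2 from conn(a,b), knows(b,d)
round 3: derive conn(a,g) via R2 from conn(a,b), knows(b,g)
round 3: derive conn(a,h) via R2 from conn(a,b), knows(b,h)
round 3: derive conn(b,b) via R2 from conn(b,f), knows(f,b)
round 3: derive conn(b,c) via R2 from conn(b,a), knows(a,c)
round 3: derive conn(c,a) via R2 from conn(c,g), knows(g,a)
round 3: derive conn(c,f) via R2 from conn(c,g), knows(g,f)
round 3: derive conn(e,a) via R2 from conn(e,g), knows(g,a)
round 3: derive conn(e,f) via R2 from conn(e,g), knows(g,f)
round 3: derive conn(f,c) via R2 from conn(f,a), knows(a,c)
round 3: derive conn(g,d) via R2 from conn(g,b), knows(b,d)
round 3: derive conn(g,h) via R2 from conn(g,b), knows(b,h)
round 3: derive conn(i,a) via R2 from conn(i,g), knows(g,a)
round 3: derive conn(i,d) via R2 from conn(i,b), knows(b,d)
round 3: derive conn(i,h) via R2 from conn(i,b), knows(b,h)
round 4: derive conn(a,a) via R2 from conn(a,g), knows(g,a)
round 4: derive conn(a,f) via R2 from conn(a,g), knows(g,f)
round 4: derive conn(c,c) via R2 from conn(c,a), knows(a,c)
round 4: derive conn(e,c) via R2 from conn(e,a), knows(a,c)
round 4: derive conn(i,c) via R2 from conn(i,a), knows(a,c)

yes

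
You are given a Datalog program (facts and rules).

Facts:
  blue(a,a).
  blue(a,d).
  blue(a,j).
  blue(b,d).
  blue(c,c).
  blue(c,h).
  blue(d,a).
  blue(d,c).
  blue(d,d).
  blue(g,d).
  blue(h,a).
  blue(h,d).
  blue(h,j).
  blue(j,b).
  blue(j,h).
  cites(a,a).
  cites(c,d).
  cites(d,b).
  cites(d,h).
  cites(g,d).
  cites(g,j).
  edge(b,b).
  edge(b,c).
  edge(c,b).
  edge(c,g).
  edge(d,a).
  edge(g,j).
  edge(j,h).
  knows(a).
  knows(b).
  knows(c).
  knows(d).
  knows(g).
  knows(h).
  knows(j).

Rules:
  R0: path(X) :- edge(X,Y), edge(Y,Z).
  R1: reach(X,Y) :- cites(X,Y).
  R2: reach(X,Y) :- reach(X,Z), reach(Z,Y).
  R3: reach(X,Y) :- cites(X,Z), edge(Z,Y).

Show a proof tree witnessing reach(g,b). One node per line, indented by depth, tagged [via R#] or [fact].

reach(g,b)  [via R2]
  reach(g,d)  [via R1]
    cites(g,d)  [fact]
  reach(d,b)  [via R1]
    cites(d,b)  [fact]

round 1: derive reach(a,a) via R1 from cites(a,a)
round 1: derive reach(c,d) via R1 from cites(c,d)
round 1: derive reach(d,b) via R1 from cites(d,b)
round 1: derive reach(d,h) via R1 from cites(d,h)
round 1: derive reach(g,d) via R1 from cites(g,d)
round 1: derive reach(g,j) via R1 from cites(g,j)
round 1: derive reach(c,a) via R3 from cites(c,d), edge(d,a)
round 1: derive reach(d,c) via R3 from cites(d,b), edge(b,c)
round 1: derive reach(g,a) via R3 from cites(g,d), edge(d,a)
round 1: derive reach(g,h) via R3 from cites(g,j), edge(j,h)
round 2: derive reach(c,b) via R2 from reach(c,d), reach(d,b)
round 2: derive reach(c,c) via R2 from reach(c,d), reach(d,c)
round 2: derive reach(c,h) via R2 from reach(c,d), reach(d,h)
round 2: derive reach(d,a) via R2 from reach(d,c), reach(c,a)
round 2: derive reach(d,d) via R2 from reach(d,c), reach(c,d)
round 2: derive reach(g,b) via R2 from reach(g,d), reach(d,b)
round 2: derive reach(g,c) via R2 from reach(g,d), reach(d,c)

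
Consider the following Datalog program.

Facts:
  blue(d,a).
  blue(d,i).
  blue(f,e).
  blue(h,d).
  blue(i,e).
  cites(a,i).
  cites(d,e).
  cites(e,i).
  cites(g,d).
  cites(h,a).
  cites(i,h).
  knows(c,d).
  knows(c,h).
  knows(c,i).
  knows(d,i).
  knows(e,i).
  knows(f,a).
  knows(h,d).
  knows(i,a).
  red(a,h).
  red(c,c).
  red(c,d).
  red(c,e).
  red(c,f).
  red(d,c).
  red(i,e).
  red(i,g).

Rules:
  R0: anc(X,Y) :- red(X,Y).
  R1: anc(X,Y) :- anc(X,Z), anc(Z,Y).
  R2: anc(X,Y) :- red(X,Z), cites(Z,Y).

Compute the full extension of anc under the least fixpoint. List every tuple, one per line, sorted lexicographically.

anc(a,a)
anc(a,h)
anc(c,c)
anc(c,d)
anc(c,e)
anc(c,f)
anc(c,g)
anc(c,i)
anc(d,c)
anc(d,d)
anc(d,e)
anc(d,f)
anc(d,g)
anc(d,i)
anc(i,c)
anc(i,d)
anc(i,e)
anc(i,f)
anc(i,g)
anc(i,i)

round 1: derive anc(a,h) via R0 from red(a,h)
round 1: derive anc(c,c) via R0 from red(c,c)
round 1: derive anc(c,d) via R0 from red(c,d)
round 1: derive anc(c,e) via R0 from red(c,e)
round 1: derive anc(c,f) via R0 from red(c,f)
round 1: derive anc(d,c) via R0 from red(d,c)
round 1: derive anc(i,e) via R0 from red(i,e)
round 1: derive anc(i,g) via R0 from red(i,g)
round 1: derive anc(a,a) via R2 from red(a,h), cites(h,a)
round 1: derive anc(c,i) via R2 from red(c,e), cites(e,i)
round 1: derive anc(i,d) via R2 from red(i,g), cites(g,d)
round 1: derive anc(i,i) via R2 from red(i,e), cites(e,i)
round 2: derive anc(c,g) via R1 from anc(c,i), anc(i,g)
round 2: derive anc(d,d) via R1 from anc(d,c), anc(c,d)
round 2: derive anc(d,e) via R1 from anc(d,c), anc(c,e)
round 2: derive anc(d,f) via R1 from anc(d,c), anc(c,f)
round 2: derive anc(d,i) via R1 from anc(d,c), anc(c,i)
round 2: derive anc(i,c) via R1 from anc(i,d), anc(d,c)
round 3: derive anc(d,g) via R1 from anc(d,c), anc(c,g)
round 3: derive anc(i,f) via R1 from anc(i,c), anc(c,f)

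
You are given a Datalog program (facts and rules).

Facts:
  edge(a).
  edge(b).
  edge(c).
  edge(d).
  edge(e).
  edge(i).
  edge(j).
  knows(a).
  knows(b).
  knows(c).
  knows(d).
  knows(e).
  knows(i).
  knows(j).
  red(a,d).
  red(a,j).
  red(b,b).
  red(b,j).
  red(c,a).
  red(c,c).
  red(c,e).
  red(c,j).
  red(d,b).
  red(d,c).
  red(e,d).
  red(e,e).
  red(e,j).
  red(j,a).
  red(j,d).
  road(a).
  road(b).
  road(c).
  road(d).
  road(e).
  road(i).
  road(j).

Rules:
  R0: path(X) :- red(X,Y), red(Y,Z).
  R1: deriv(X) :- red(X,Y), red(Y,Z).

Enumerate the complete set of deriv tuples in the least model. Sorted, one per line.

round 1: derive deriv(a) via R1 from red(a,d), red(d,b)
round 1: derive deriv(b) via R1 from red(b,b), red(b,b)
round 1: derive deriv(c) via R1 from red(c,a), red(a,d)
round 1: derive deriv(d) via R1 from red(d,b), red(b,b)
round 1: derive deriv(e) via R1 from red(e,d), red(d,b)
round 1: derive deriv(j) via R1 from red(j,a), red(a,d)

deriv(a)
deriv(b)
deriv(c)
deriv(d)
deriv(e)
deriv(j)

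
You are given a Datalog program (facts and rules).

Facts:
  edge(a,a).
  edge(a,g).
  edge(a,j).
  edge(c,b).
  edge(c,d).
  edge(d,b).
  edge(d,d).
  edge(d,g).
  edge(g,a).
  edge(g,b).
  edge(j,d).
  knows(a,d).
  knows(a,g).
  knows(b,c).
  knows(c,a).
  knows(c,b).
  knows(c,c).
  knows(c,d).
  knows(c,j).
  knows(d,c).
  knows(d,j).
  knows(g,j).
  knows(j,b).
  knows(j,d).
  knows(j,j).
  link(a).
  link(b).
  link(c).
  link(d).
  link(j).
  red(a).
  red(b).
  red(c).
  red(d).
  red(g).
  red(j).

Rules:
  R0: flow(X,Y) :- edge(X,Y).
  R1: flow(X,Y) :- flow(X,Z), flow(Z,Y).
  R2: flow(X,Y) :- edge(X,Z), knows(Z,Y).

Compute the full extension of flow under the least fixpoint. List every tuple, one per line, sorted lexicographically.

flow(a,a)
flow(a,b)
flow(a,c)
flow(a,d)
flow(a,g)
flow(a,j)
flow(c,a)
flow(c,b)
flow(c,c)
flow(c,d)
flow(c,g)
flow(c,j)
flow(d,a)
flow(d,b)
flow(d,c)
flow(d,d)
flow(d,g)
flow(d,j)
flow(g,a)
flow(g,b)
flow(g,c)
flow(g,d)
flow(g,g)
flow(g,j)
flow(j,a)
flow(j,b)
flow(j,c)
flow(j,d)
flow(j,g)
flow(j,j)

round 1: derive flow(a,a) via R0 from edge(a,a)
round 1: derive flow(a,g) via R0 from edge(a,g)
round 1: derive flow(a,j) via R0 from edge(a,j)
round 1: derive flow(c,b) via R0 from edge(c,b)
round 1: derive flow(c,d) via R0 from edge(c,d)
round 1: derive flow(d,b) via R0 from edge(d,b)
round 1: derive flow(d,d) via R0 from edge(d,d)
round 1: derive flow(d,g) via R0 from edge(d,g)
round 1: derive flow(g,a) via R0 from edge(g,a)
round 1: derive flow(g,b) via R0 from edge(g,b)
round 1: derive flow(j,d) via R0 from edge(j,d)
round 1: derive flow(a,b) via R2 from edge(a,j), knows(j,b)
round 1: derive flow(a,d) via R2 from edge(a,a), knows(a,d)
round 1: derive flow(c,c) via R2 from edge(c,b), knows(b,c)
round 1: derive flow(c,j) via R2 from edge(c,d), knows(d,j)
round 1: derive flow(d,c) via R2 from edge(d,b), knows(b,c)
round 1: derive flow(d,j) via R2 from edge(d,d), knows(d,j)
round 1: derive flow(g,c) via R2 from edge(g,b), knows(b,c)
round 1: derive flow(g,d) via R2 from edge(g,a), knows(a,d)
round 1: derive flow(g,g) via R2 from edge(g,a), knows(a,g)
round 1: derive flow(j,c) via R2 from edge(j,d), knows(d,c)
round 1: derive flow(j,j) via R2 from edge(j,d), knows(d,j)
round 2: derive flow(a,c) via R1 from flow(a,d), flow(d,c)
round 2: derive flow(c,g) via R1 from flow(c,d), flow(d,g)
round 2: derive flow(d,a) via R1 from flow(d,g), flow(g,a)
round 2: derive flow(g,j) via R1 from flow(g,a), flow(a,j)
round 2: derive flow(j,b) via R1 from flow(j,c), flow(c,b)
round 2: derive flow(j,g) via R1 from flow(j,d), flow(d,g)
round 3: derive flow(c,a) via R1 from flow(c,d), flow(d,a)
round 3: derive flow(j,a) via R1 from flow(j,d), flow(d,a)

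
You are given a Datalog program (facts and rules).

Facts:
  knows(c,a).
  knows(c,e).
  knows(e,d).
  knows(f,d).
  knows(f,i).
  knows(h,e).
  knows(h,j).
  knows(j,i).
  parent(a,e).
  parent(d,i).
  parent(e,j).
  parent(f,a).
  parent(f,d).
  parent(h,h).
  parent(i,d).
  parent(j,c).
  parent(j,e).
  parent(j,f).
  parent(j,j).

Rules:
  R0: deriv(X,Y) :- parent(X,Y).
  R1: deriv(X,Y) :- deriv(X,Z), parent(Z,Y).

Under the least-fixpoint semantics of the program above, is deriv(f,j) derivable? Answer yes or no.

round 1: derive deriv(a,e) via R0 from parent(a,e)
round 1: derive deriv(d,i) via R0 from parent(d,i)
round 1: derive deriv(e,j) via R0 from parent(e,j)
round 1: derive deriv(f,a) via R0 from parent(f,a)
round 1: derive deriv(f,d) via R0 from parent(f,d)
round 1: derive deriv(h,h) via R0 from parent(h,h)
round 1: derive deriv(i,d) via R0 from parent(i,d)
round 1: derive deriv(j,c) via R0 from parent(j,c)
round 1: derive deriv(j,e) via R0 from parent(j,e)
round 1: derive deriv(j,f) via R0 from parent(j,f)
round 1: derive deriv(j,j) via R0 from parent(j,j)
round 2: derive deriv(a,j) via R1 from deriv(a,e), parent(e,j)
round 2: derive deriv(d,d) via R1 from deriv(d,i), parent(i,d)
round 2: derive deriv(e,c) via R1 from deriv(e,j), parent(j,c)
round 2: derive deriv(e,e) via R1 from deriv(e,j), parent(j,e)
round 2: derive deriv(e,f) via R1 from deriv(e,j), parent(j,f)
round 2: derive deriv(f,e) via R1 from deriv(f,a), parent(a,e)
round 2: derive deriv(f,i) via R1 from deriv(f,d), parent(d,i)
round 2: derive deriv(i,i) via R1 from deriv(i,d), parent(d,i)
round 2: derive deriv(j,a) via R1 from deriv(j,f), parent(f,a)
round 2: derive deriv(j,d) via R1 from deriv(j,f), parent(f,d)
round 3: derive deriv(a,c) via R1 from deriv(a,j), parent(j,c)
round 3: derive deriv(a,f) via R1 from deriv(a,j), parent(j,f)
round 3: derive deriv(e,a) via R1 from deriv(e,f), parent(f,a)
round 3: derive deriv(e,d) via R1 from deriv(e,f), parent(f,d)
round 3: derive deriv(f,j) via R1 from deriv(f,e), parent(e,j)
round 3: derive deriv(j,i) via R1 from deriv(j,d), parent(d,i)
round 4: derive deriv(a,a) via R1 from deriv(a,f), parent(f,a)
round 4: derive deriv(a,d) via R1 from deriv(a,f), parent(f,d)
round 4: derive deriv(e,i) via R1 from deriv(e,d), parent(d,i)
round 4: derive deriv(f,c) via R1 from deriv(f,j), parent(j,c)
round 4: derive deriv(f,f) via R1 from deriv(f,j), parent(j,f)
round 5: derive deriv(a,i) via R1 from deriv(a,d), parent(d,i)

yes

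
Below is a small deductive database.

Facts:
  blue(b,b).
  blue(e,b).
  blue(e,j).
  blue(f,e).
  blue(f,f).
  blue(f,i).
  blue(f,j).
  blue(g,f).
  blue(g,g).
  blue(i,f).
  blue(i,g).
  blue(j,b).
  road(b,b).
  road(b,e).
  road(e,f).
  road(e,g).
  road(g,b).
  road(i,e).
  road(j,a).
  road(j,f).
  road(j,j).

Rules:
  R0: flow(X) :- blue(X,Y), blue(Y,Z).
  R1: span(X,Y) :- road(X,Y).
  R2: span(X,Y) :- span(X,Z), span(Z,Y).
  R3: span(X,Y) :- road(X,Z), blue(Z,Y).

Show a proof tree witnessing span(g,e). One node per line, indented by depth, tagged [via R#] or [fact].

round 1: derive span(b,b) via R1 from road(b,b)
round 1: derive span(b,e) via R1 from road(b,e)
round 1: derive span(e,f) via R1 from road(e,f)
round 1: derive span(e,g) via R1 from road(e,g)
round 1: derive span(g,b) via R1 from road(g,b)
round 1: derive span(i,e) via R1 from road(i,e)
round 1: derive span(j,a) via R1 from road(j,a)
round 1: derive span(j,f) via R1 from road(j,f)
round 1: derive span(j,j) via R1 from road(j,j)
round 1: derive span(b,j) via R3 from road(b,e), blue(e,j)
round 1: derive span(e,e) via R3 from road(e,f), blue(f,e)
round 1: derive span(e,i) via R3 from road(e,f), blue(f,i)
round 1: derive span(e,j) via R3 from road(e,f), blue(f,j)
round 1: derive span(i,b) via R3 from road(i,e), blue(e,b)
round 1: derive span(i,j) via R3 from road(i,e), blue(e,j)
round 1: derive span(j,b) via R3 from road(j,j), blue(j,b)
round 1: derive span(j,e) via R3 from road(j,f), blue(f,e)
round 1: derive span(j,i) via R3 from road(j,f), blue(f,i)
round 2: derive span(b,a) via R2 from span(b,j), span(j,a)
round 2: derive span(b,f) via R2 from span(b,e), span(e,f)
round 2: derive span(b,g) via R2 from span(b,e), span(e,g)
round 2: derive span(b,i) via R2 from span(b,e), span(e,i)
round 2: derive span(e,a) via R2 from span(e,j), span(j,a)
round 2: derive span(e,b) via R2 from span(e,g), span(g,b)
round 2: derive span(g,e) via R2 from span(g,b), span(b,e)
round 2: derive span(g,j) via R2 from span(g,b), span(b,j)
round 2: derive span(i,a) via R2 from span(i,j), span(j,a)
round 2: derive span(i,f) via R2 from span(i,e), span(e,f)
round 2: derive span(i,g) via R2 from span(i,e), span(e,g)
round 2: derive span(i,i) via R2 from span(i,e), span(e,i)
round 2: derive span(j,g) via R2 from span(j,e), span(e,g)
round 3: derive span(g,a) via R2 from span(g,b), span(b,a)
round 3: derive span(g,f) via R2 from span(g,b), span(b,f)
round 3: derive span(g,g) via R2 from span(g,b), span(b,g)
round 3: derive span(g,i) via R2 from span(g,b), span(b,i)

span(g,e)  [via R2]
  span(g,b)  [via R1]
    road(g,b)  [fact]
  span(b,e)  [via R1]
    road(b,e)  [fact]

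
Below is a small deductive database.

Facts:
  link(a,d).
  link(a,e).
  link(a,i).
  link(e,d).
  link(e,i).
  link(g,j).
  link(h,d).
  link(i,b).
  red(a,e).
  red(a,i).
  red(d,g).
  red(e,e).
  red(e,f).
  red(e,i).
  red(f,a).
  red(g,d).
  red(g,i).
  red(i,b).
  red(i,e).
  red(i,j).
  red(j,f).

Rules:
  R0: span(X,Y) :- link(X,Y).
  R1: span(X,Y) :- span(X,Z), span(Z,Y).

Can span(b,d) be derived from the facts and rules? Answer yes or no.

no

round 1: derive span(a,d) via R0 from link(a,d)
round 1: derive span(a,e) via R0 from link(a,e)
round 1: derive span(a,i) via R0 from link(a,i)
round 1: derive span(e,d) via R0 from link(e,d)
round 1: derive span(e,i) via R0 from link(e,i)
round 1: derive span(g,j) via R0 from link(g,j)
round 1: derive span(h,d) via R0 from link(h,d)
round 1: derive span(i,b) via R0 from link(i,b)
round 2: derive span(a,b) via R1 from span(a,i), span(i,b)
round 2: derive span(e,b) via R1 from span(e,i), span(i,b)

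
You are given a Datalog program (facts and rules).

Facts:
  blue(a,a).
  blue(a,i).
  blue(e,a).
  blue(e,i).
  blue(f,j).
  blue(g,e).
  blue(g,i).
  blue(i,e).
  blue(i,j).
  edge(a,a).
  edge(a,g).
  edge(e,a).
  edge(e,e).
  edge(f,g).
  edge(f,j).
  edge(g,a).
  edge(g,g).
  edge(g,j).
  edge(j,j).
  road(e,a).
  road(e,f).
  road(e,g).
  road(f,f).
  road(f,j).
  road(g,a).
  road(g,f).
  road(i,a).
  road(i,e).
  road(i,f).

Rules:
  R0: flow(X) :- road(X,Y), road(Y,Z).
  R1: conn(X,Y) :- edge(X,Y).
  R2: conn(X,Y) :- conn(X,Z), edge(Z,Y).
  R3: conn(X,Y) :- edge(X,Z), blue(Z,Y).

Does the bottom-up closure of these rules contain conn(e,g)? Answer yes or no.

round 1: derive conn(a,a) via R1 from edge(a,a)
round 1: derive conn(a,g) via R1 from edge(a,g)
round 1: derive conn(e,a) via R1 from edge(e,a)
round 1: derive conn(e,e) via R1 from edge(e,e)
round 1: derive conn(f,g) via R1 from edge(f,g)
round 1: derive conn(f,j) via R1 from edge(f,j)
round 1: derive conn(g,a) via R1 from edge(g,a)
round 1: derive conn(g,g) via R1 from edge(g,g)
round 1: derive conn(g,j) via R1 from edge(g,j)
round 1: derive conn(j,j) via R1 from edge(j,j)
round 1: derive conn(a,e) via R3 from edge(a,g), blue(g,e)
round 1: derive conn(a,i) via R3 from edge(a,a), blue(a,i)
round 1: derive conn(e,i) via R3 from edge(e,a), blue(a,i)
round 1: derive conn(f,e) via R3 from edge(f,g), blue(g,e)
round 1: derive conn(f,i) via R3 from edge(f,g), blue(g,i)
round 1: derive conn(g,e) via R3 from edge(g,g), blue(g,e)
round 1: derive conn(g,i) via R3 from edge(g,a), blue(a,i)
round 2: derive conn(a,j) via R2 from conn(a,g), edge(g,j)
round 2: derive conn(e,g) via R2 from conn(e,a), edge(a,g)
round 2: derive conn(f,a) via R2 from conn(f,e), edge(e,a)
round 3: derive conn(e,j) via R2 from conn(e,g), edge(g,j)

yes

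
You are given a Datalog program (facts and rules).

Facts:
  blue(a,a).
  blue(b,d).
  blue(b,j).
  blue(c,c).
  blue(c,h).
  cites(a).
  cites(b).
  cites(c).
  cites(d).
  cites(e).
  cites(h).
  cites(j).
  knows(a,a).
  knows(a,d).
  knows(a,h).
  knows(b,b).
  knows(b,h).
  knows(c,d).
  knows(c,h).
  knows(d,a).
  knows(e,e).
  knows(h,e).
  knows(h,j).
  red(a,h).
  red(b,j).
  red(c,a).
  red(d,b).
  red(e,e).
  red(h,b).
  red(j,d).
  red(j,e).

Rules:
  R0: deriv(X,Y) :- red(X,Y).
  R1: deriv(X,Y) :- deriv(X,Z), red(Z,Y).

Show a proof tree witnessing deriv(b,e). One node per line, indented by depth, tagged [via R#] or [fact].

deriv(b,e)  [via R1]
  deriv(b,j)  [via R0]
    red(b,j)  [fact]
  red(j,e)  [fact]

round 1: derive deriv(a,h) via R0 from red(a,h)
round 1: derive deriv(b,j) via R0 from red(b,j)
round 1: derive deriv(c,a) via R0 from red(c,a)
round 1: derive deriv(d,b) via R0 from red(d,b)
round 1: derive deriv(e,e) via R0 from red(e,e)
round 1: derive deriv(h,b) via R0 from red(h,b)
round 1: derive deriv(j,d) via R0 from red(j,d)
round 1: derive deriv(j,e) via R0 from red(j,e)
round 2: derive deriv(a,b) via R1 from deriv(a,h), red(h,b)
round 2: derive deriv(b,d) via R1 from deriv(b,j), red(j,d)
round 2: derive deriv(b,e) via R1 from deriv(b,j), red(j,e)
round 2: derive deriv(c,h) via R1 from deriv(c,a), red(a,h)
round 2: derive deriv(d,j) via R1 from deriv(d,b), red(b,j)
round 2: derive deriv(h,j) via R1 from deriv(h,b), red(b,j)
round 2: derive deriv(j,b) via R1 from deriv(j,d), red(d,b)
round 3: derive deriv(a,j) via R1 from deriv(a,b), red(b,j)
round 3: derive deriv(b,b) via R1 from deriv(b,d), red(d,b)
round 3: derive deriv(c,b) via R1 from deriv(c,h), red(h,b)
round 3: derive deriv(d,d) via R1 from deriv(d,j), red(j,d)
round 3: derive deriv(d,e) via R1 from deriv(d,j), red(j,e)
round 3: derive deriv(h,d) via R1 from deriv(h,j), red(j,d)
round 3: derive deriv(h,e) via R1 from deriv(h,j), red(j,e)
round 3: derive deriv(j,j) via R1 from deriv(j,b), red(b,j)
round 4: derive deriv(a,d) via R1 from deriv(a,j), red(j,d)
round 4: derive deriv(a,e) via R1 from deriv(a,j), red(j,e)
round 4: derive deriv(c,j) via R1 from deriv(c,b), red(b,j)
round 5: derive deriv(c,d) via R1 from deriv(c,j), red(j,d)
round 5: derive deriv(c,e) via R1 from deriv(c,j), red(j,e)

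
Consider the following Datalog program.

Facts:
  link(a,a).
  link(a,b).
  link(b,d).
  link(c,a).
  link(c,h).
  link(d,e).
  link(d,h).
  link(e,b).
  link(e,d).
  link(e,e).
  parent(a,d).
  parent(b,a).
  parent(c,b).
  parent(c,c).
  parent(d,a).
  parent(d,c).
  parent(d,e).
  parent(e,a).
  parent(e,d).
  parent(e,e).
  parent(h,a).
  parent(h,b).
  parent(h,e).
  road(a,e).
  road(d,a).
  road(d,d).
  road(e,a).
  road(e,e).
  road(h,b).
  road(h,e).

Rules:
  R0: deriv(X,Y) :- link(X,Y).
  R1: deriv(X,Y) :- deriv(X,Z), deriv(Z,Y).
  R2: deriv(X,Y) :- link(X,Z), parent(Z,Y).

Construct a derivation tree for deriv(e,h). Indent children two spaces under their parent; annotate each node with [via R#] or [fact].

deriv(e,h)  [via R1]
  deriv(e,c)  [via R2]
    link(e,d)  [fact]
    parent(d,c)  [fact]
  deriv(c,h)  [via R0]
    link(c,h)  [fact]

round 1: derive deriv(a,a) via R0 from link(a,a)
round 1: derive deriv(a,b) via R0 from link(a,b)
round 1: derive deriv(b,d) via R0 from link(b,d)
round 1: derive deriv(c,a) via R0 from link(c,a)
round 1: derive deriv(c,h) via R0 from link(c,h)
round 1: derive deriv(d,e) via R0 from link(d,e)
round 1: derive deriv(d,h) via R0 from link(d,h)
round 1: derive deriv(e,b) via R0 from link(e,b)
round 1: derive deriv(e,d) via R0 from link(e,d)
round 1: derive deriv(e,e) via R0 from link(e,e)
round 1: derive deriv(a,d) via R2 from link(a,a), parent(a,d)
round 1: derive deriv(b,a) via R2 from link(b,d), parent(d,a)
round 1: derive deriv(b,c) via R2 from link(b,d), parent(d,c)
round 1: derive deriv(b,e) via R2 from link(b,d), parent(d,e)
round 1: derive deriv(c,b) via R2 from link(c,h), parent(h,b)
round 1: derive deriv(c,d) via R2 from link(c,a), parent(a,d)
round 1: derive deriv(c,e) via R2 from link(c,h), parent(h,e)
round 1: derive deriv(d,a) via R2 from link(d,e), parent(e,a)
round 1: derive deriv(d,b) via R2 from link(d,h), parent(h,b)
round 1: derive deriv(d,d) via R2 from link(d,e), parent(e,d)
round 1: derive deriv(e,a) via R2 from link(e,b), parent(b,a)
round 1: derive deriv(e,c) via R2 from link(e,d), parent(d,c)
round 2: derive deriv(a,c) via R1 from deriv(a,b), deriv(b,c)
round 2: derive deriv(a,e) via R1 from deriv(a,b), deriv(b,e)
round 2: derive deriv(a,h) via R1 from deriv(a,d), deriv(d,h)
round 2: derive deriv(b,b) via R1 from deriv(b,a), deriv(a,b)
round 2: derive deriv(b,h) via R1 from deriv(b,c), deriv(c,h)
round 2: derive deriv(c,c) via R1 from deriv(c,b), deriv(b,c)
round 2: derive deriv(d,c) via R1 from deriv(d,b), deriv(b,c)
round 2: derive deriv(e,h) via R1 from deriv(e,c), deriv(c,h)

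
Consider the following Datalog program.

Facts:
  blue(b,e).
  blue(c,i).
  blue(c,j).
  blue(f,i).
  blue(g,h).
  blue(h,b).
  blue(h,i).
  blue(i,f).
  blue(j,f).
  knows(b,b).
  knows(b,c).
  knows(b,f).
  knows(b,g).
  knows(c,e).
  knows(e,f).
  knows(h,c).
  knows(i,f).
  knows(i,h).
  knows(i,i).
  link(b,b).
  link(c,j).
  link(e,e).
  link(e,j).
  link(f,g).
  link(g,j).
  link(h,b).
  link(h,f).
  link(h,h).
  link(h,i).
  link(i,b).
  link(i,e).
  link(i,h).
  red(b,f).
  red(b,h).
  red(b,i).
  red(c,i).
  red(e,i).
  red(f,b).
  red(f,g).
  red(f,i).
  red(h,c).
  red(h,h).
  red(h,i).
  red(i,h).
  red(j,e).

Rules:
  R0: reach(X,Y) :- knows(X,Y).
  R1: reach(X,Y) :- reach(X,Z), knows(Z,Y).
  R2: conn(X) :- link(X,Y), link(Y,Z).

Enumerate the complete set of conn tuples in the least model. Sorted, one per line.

round 1: derive conn(b) via R2 from link(b,b), link(b,b)
round 1: derive conn(e) via R2 from link(e,e), link(e,e)
round 1: derive conn(f) via R2 from link(f,g), link(g,j)
round 1: derive conn(h) via R2 from link(h,b), link(b,b)
round 1: derive conn(i) via R2 from link(i,b), link(b,b)

conn(b)
conn(e)
conn(f)
conn(h)
conn(i)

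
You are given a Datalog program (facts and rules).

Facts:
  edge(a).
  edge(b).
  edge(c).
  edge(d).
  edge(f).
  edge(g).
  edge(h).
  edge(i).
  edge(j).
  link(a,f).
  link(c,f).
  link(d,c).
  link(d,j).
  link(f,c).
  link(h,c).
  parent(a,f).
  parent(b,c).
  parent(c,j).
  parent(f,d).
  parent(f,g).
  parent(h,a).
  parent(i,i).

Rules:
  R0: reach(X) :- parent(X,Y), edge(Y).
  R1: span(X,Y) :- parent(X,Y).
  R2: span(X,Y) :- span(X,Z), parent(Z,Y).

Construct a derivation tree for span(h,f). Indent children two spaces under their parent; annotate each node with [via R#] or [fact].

span(h,f)  [via R2]
  span(h,a)  [via R1]
    parent(h,a)  [fact]
  parent(a,f)  [fact]

round 1: derive span(a,f) via R1 from parent(a,f)
round 1: derive span(b,c) via R1 from parent(b,c)
round 1: derive span(c,j) via R1 from parent(c,j)
round 1: derive span(f,d) via R1 from parent(f,d)
round 1: derive span(f,g) via R1 from parent(f,g)
round 1: derive span(h,a) via R1 from parent(h,a)
round 1: derive span(i,i) via R1 from parent(i,i)
round 2: derive span(a,d) via R2 from span(a,f), parent(f,d)
round 2: derive span(a,g) via R2 from span(a,f), parent(f,g)
round 2: derive span(b,j) via R2 from span(b,c), parent(c,j)
round 2: derive span(h,f) via R2 from span(h,a), parent(a,f)
round 3: derive span(h,d) via R2 from span(h,f), parent(f,d)
round 3: derive span(h,g) via R2 from span(h,f), parent(f,g)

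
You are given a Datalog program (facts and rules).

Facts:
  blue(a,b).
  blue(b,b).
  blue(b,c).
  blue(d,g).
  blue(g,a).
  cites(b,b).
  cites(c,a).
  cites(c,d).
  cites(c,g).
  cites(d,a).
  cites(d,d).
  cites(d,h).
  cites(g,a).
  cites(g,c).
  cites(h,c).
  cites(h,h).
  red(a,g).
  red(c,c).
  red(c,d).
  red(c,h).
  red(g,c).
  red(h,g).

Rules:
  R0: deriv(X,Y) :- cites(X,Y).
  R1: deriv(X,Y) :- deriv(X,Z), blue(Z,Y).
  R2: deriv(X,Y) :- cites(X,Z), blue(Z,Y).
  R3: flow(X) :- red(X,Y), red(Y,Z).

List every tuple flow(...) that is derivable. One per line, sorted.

round 1: derive flow(a) via R3 from red(a,g), red(g,c)
round 1: derive flow(c) via R3 from red(c,c), red(c,c)
round 1: derive flow(g) via R3 from red(g,c), red(c,c)
round 1: derive flow(h) via R3 from red(h,g), red(g,c)

flow(a)
flow(c)
flow(g)
flow(h)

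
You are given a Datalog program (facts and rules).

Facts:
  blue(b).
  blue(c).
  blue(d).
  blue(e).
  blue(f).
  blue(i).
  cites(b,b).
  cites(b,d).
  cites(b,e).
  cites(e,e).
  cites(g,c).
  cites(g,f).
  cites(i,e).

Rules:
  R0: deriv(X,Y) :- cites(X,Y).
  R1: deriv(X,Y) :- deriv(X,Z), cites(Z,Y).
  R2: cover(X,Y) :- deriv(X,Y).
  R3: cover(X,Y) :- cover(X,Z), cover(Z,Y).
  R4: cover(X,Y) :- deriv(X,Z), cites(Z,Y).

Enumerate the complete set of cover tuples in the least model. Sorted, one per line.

cover(b,b)
cover(b,d)
cover(b,e)
cover(e,e)
cover(g,c)
cover(g,f)
cover(i,e)

round 1: derive deriv(b,b) via R0 from cites(b,b)
round 1: derive deriv(b,d) via R0 from cites(b,d)
round 1: derive deriv(b,e) via R0 from cites(b,e)
round 1: derive deriv(e,e) via R0 from cites(e,e)
round 1: derive deriv(g,c) via R0 from cites(g,c)
round 1: derive deriv(g,f) via R0 from cites(g,f)
round 1: derive deriv(i,e) via R0 from cites(i,e)
round 2: derive cover(b,b) via R2 from deriv(b,b)
round 2: derive cover(b,d) via R2 from deriv(b,d)
round 2: derive cover(b,e) via R2 from deriv(b,e)
round 2: derive cover(e,e) via R2 from deriv(e,e)
round 2: derive cover(g,c) via R2 from deriv(g,c)
round 2: derive cover(g,f) via R2 from deriv(g,f)
round 2: derive cover(i,e) via R2 from deriv(i,e)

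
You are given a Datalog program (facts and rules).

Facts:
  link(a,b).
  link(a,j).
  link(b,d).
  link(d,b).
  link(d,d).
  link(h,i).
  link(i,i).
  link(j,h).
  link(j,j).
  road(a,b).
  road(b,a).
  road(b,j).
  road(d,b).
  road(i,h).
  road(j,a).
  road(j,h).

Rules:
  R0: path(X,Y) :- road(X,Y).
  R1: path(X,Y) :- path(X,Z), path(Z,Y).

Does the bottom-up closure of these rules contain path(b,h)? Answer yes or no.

yes

round 1: derive path(a,b) via R0 from road(a,b)
round 1: derive path(b,a) via R0 from road(b,a)
round 1: derive path(b,j) via R0 from road(b,j)
round 1: derive path(d,b) via R0 from road(d,b)
round 1: derive path(i,h) via R0 from road(i,h)
round 1: derive path(j,a) via R0 from road(j,a)
round 1: derive path(j,h) via R0 from road(j,h)
round 2: derive path(a,a) via R1 from path(a,b), path(b,a)
round 2: derive path(a,j) via R1 from path(a,b), path(b,j)
round 2: derive path(b,b) via R1 from path(b,a), path(a,b)
round 2: derive path(b,h) via R1 from path(b,j), path(j,h)
round 2: derive path(d,a) via R1 from path(d,b), path(b,a)
round 2: derive path(d,j) via R1 from path(d,b), path(b,j)
round 2: derive path(j,b) via R1 from path(j,a), path(a,b)
round 3: derive path(a,h) via R1 from path(a,b), path(b,h)
round 3: derive path(d,h) via R1 from path(d,b), path(b,h)
round 3: derive path(j,j) via R1 from path(j,a), path(a,j)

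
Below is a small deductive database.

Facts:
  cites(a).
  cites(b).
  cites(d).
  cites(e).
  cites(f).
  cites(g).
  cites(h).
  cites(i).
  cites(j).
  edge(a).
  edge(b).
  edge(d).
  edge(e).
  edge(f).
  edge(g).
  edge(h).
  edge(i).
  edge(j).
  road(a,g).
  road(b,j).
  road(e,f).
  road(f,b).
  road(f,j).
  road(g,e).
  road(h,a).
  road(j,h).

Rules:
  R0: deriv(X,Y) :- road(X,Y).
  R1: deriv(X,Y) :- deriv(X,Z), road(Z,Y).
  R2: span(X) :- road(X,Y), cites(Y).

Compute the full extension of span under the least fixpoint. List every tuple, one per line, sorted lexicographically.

span(a)
span(b)
span(e)
span(f)
span(g)
span(h)
span(j)

round 1: derive span(a) via R2 from road(a,g), cites(g)
round 1: derive span(b) via R2 from road(b,j), cites(j)
round 1: derive span(e) via R2 from road(e,f), cites(f)
round 1: derive span(f) via R2 from road(f,b), cites(b)
round 1: derive span(g) via R2 from road(g,e), cites(e)
round 1: derive span(h) via R2 from road(h,a), cites(a)
round 1: derive span(j) via R2 from road(j,h), cites(h)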